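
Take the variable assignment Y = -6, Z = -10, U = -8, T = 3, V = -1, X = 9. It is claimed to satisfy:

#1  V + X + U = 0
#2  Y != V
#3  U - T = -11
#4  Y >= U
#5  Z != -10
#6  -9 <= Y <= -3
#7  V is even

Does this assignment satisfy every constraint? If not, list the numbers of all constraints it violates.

#1 V + X + U = -1 + 9 + (-8) = 0 — OK.
#2 Y = -6, V = -1; distinct — OK.
#3 U - T = -8 - 3 = -11 — OK.
#4 Y = -6, U = -8; -6 ≥ -8 — OK.
#5 Z = -10, but -10 is required to differ — violated.
#6 Y = -6 lies in [-9, -3] — OK.
#7 V = -1 is odd — violated.

Violated: 5 and 7.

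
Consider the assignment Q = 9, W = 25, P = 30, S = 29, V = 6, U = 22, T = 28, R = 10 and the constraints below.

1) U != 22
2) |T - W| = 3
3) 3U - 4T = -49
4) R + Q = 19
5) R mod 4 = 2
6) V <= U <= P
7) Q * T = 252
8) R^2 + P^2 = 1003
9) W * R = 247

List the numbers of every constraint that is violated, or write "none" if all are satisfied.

1) U = 22, but 22 is required to differ  ✘
2) |28 - 25| = 3  ✔
3) 3U - 4T = 3(22) - 4(28) = -46, not -49  ✘
4) R + Q = 10 + 9 = 19  ✔
5) 10 mod 4 = 2  ✔
6) values 6 <= 22 <= 30  ✔
7) Q * T = 9 * 28 = 252  ✔
8) R^2 + P^2 = 10^2 + 30^2 = 100 + 900 = 1000, not 1003  ✘
9) W * R = 25 * 10 = 250, not 247  ✘

Constraints 1, 3, 8, and 9 are violated.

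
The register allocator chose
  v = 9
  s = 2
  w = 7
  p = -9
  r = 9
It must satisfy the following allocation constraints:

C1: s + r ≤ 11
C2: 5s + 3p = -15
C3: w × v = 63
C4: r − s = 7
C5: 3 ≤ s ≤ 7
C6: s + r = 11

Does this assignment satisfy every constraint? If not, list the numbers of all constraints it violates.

C1: s + r = 2 + 9 = 11; 11 ≤ 11 — OK.
C2: 5s + 3p = 5(2) + 3(-9) = -17, not -15 — violated.
C3: w × v = 7 × 9 = 63 — OK.
C4: r − s = 9 − 2 = 7 — OK.
C5: s = 2 is outside [3, 7] — violated.
C6: s + r = 2 + 9 = 11 — OK.

Constraints 2 and 5 do not hold.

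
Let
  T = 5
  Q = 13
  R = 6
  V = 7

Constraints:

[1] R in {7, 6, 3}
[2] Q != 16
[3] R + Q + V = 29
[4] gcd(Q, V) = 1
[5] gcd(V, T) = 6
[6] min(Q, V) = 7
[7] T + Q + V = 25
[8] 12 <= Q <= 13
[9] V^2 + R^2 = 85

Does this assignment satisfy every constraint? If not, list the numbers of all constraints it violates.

[1] R = 6 is in {7, 6, 3} — holds.
[2] Q = 13, and 13 ≠ 16 — holds.
[3] R + Q + V = 6 + 13 + 7 = 26, not 29 — fails.
[4] gcd(13, 7) = 1 — holds.
[5] gcd(7, 5) = 1, not 6 — fails.
[6] min(13, 7) = 7 — holds.
[7] T + Q + V = 5 + 13 + 7 = 25 — holds.
[8] Q = 13 lies in [12, 13] — holds.
[9] V^2 + R^2 = 7^2 + 6^2 = 49 + 36 = 85 — holds.

Violated: 3 and 5.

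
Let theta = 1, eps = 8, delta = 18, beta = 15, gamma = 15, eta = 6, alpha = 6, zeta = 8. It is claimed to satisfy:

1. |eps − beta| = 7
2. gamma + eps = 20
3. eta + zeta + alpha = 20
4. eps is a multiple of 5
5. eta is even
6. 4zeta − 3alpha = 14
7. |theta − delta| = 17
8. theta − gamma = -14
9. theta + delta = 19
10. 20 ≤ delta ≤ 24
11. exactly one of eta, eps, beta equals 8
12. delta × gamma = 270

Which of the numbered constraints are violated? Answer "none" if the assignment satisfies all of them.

No — constraints 2, 4, 10 are not satisfied.

1. |8 − 15| = 7 — holds.
2. gamma + eps = 15 + 8 = 23, not 20 — fails.
3. eta + zeta + alpha = 6 + 8 + 6 = 20 — holds.
4. 8 = 5×1 + 3, so 5 does not divide 8 — fails.
5. eta = 6 is even — holds.
6. 4zeta − 3alpha = 4(8) − 3(6) = 14 — holds.
7. |1 − 18| = 17 — holds.
8. theta − gamma = 1 − 15 = -14 — holds.
9. theta + delta = 1 + 18 = 19 — holds.
10. delta = 18 is outside [20, 24] — fails.
11. eta=6, eps=8, beta=15; 1 of them equals 8 — holds.
12. delta × gamma = 18 × 15 = 270 — holds.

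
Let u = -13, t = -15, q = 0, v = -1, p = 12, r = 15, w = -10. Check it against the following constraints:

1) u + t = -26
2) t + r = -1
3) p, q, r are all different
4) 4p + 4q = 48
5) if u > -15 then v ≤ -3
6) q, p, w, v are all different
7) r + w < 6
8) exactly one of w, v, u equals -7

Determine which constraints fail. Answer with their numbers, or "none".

The assignment fails constraints 1, 2, 5, and 8.

1) u + t = -13 + (-15) = -28, not -26 — violated.
2) t + r = -15 + 15 = 0, not -1 — violated.
3) values 12, 0, 15 are pairwise distinct — OK.
4) 4p + 4q = 4(12) + 4(0) = 48 — OK.
5) u = -13 > -15, so we need v ≤ -3; but v = -1 > -3 — violated.
6) values 0, 12, -10, -1 are pairwise distinct — OK.
7) r + w = 15 + (-10) = 5; 5 < 6 — OK.
8) w=-10, v=-1, u=-13; 0 of them equal -7, not exactly one — violated.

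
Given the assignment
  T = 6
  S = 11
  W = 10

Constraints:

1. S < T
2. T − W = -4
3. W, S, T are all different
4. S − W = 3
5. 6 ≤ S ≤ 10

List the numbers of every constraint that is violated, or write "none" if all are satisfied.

1. S = 11, T = 6; 11 ≥ 6 (want <) — fails.
2. T − W = 6 − 10 = -4 — holds.
3. values 10, 11, 6 are pairwise distinct — holds.
4. S − W = 11 − 10 = 1, not 3 — fails.
5. S = 11 is outside [6, 10] — fails.

Constraints 1, 4, 5 do not hold.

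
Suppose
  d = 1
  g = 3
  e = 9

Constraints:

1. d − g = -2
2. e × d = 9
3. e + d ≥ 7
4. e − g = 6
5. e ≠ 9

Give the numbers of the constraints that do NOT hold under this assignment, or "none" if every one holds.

Constraint 5 is violated.

1. d − g = 1 − 3 = -2 — holds.
2. e × d = 9 × 1 = 9 — holds.
3. e + d = 9 + 1 = 10; 10 ≥ 7 — holds.
4. e − g = 9 − 3 = 6 — holds.
5. e = 9, but 9 is required to differ — fails.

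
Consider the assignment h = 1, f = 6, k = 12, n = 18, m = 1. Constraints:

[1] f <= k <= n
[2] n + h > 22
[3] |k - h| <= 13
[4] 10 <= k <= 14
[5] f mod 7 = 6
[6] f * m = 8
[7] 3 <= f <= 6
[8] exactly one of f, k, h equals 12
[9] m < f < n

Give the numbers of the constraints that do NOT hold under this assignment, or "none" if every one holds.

No — constraints 2 and 6 are not satisfied.

[1] values 6 <= 12 <= 18 — satisfied.
[2] n + h = 18 + 1 = 19; 19 ≤ 22, bound 22 not met — violated.
[3] |12 - 1| = 11; 11 ≤ 13 — satisfied.
[4] k = 12 lies in [10, 14] — satisfied.
[5] 6 mod 7 = 6 — satisfied.
[6] f * m = 6 * 1 = 6, not 8 — violated.
[7] f = 6 lies in [3, 6] — satisfied.
[8] f=6, k=12, h=1; 1 of them equals 12 — satisfied.
[9] values 1 < 6 < 18 — satisfied.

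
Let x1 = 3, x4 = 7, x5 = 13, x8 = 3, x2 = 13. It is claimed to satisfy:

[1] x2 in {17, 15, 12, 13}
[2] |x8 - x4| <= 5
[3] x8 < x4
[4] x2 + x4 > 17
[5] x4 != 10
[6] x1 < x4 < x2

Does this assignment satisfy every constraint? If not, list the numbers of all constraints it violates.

None — every constraint holds.

[1] x2 = 13 is in {17, 15, 12, 13} — satisfied.
[2] |3 - 7| = 4; 4 ≤ 5 — satisfied.
[3] x8 = 3, x4 = 7; 3 < 7 — satisfied.
[4] x2 + x4 = 13 + 7 = 20; 20 > 17 — satisfied.
[5] x4 = 7, and 7 ≠ 10 — satisfied.
[6] values 3 < 7 < 13 — satisfied.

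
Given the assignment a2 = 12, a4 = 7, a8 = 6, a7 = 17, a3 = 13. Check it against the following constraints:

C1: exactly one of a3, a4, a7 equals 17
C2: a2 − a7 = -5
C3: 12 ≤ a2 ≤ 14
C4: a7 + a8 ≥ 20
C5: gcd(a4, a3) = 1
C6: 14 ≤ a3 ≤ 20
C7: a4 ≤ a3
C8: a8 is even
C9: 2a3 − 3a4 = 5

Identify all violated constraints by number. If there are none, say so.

Constraint 6 does not hold.

C1: a3=13, a4=7, a7=17; 1 of them equals 17 — holds.
C2: a2 − a7 = 12 − 17 = -5 — holds.
C3: a2 = 12 lies in [12, 14] — holds.
C4: a7 + a8 = 17 + 6 = 23; 23 ≥ 20 — holds.
C5: gcd(7, 13) = 1 — holds.
C6: a3 = 13 is outside [14, 20] — fails.
C7: a4 = 7, a3 = 13; 7 ≤ 13 — holds.
C8: a8 = 6 is even — holds.
C9: 2a3 − 3a4 = 2(13) − 3(7) = 5 — holds.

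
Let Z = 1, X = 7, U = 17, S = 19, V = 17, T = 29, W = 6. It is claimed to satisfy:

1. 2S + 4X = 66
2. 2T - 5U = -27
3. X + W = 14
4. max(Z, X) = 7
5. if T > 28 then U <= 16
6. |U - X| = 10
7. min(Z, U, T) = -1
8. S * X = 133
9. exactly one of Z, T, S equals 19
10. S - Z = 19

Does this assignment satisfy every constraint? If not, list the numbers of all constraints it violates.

Constraints 3, 5, 7, and 10 do not hold.

1. 2S + 4X = 2(19) + 4(7) = 66 — holds.
2. 2T - 5U = 2(29) - 5(17) = -27 — holds.
3. X + W = 7 + 6 = 13, not 14 — does not hold.
4. max(1, 7) = 7 — holds.
5. T = 29 > 28, so we need U ≤ 16; but U = 17 > 16 — does not hold.
6. |17 - 7| = 10 — holds.
7. min(1, 17, 29) = 1, not -1 — does not hold.
8. S * X = 19 * 7 = 133 — holds.
9. Z=1, T=29, S=19; 1 of them equals 19 — holds.
10. S - Z = 19 - 1 = 18, not 19 — does not hold.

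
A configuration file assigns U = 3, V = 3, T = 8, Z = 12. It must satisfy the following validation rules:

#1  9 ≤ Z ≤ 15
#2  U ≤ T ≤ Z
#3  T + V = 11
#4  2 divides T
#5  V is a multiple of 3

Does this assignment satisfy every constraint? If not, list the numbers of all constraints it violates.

#1 Z = 12 lies in [9, 15] — satisfied.
#2 values 3 ≤ 8 ≤ 12 — satisfied.
#3 T + V = 8 + 3 = 11 — satisfied.
#4 8 / 2 = 4, so 2 divides 8 — satisfied.
#5 3 / 3 = 1, so 3 divides 3 — satisfied.

No violations.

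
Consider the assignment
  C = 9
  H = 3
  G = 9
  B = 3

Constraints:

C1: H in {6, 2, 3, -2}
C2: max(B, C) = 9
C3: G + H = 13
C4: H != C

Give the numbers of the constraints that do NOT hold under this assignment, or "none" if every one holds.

The assignment fails constraint 3.

C1: H = 3 is in {6, 2, 3, -2} — satisfied.
C2: max(3, 9) = 9 — satisfied.
C3: G + H = 9 + 3 = 12, not 13 — violated.
C4: H = 3, C = 9; distinct — satisfied.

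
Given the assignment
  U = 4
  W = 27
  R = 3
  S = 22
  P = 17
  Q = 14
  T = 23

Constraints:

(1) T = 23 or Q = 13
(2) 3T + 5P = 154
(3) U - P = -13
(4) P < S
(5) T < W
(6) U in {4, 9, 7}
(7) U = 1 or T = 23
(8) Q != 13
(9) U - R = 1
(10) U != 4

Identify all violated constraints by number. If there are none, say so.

(1) T = 23 = 23 (first disjunct)  ✔
(2) 3T + 5P = 3(23) + 5(17) = 154  ✔
(3) U - P = 4 - 17 = -13  ✔
(4) P = 17, S = 22; 17 < 22  ✔
(5) T = 23, W = 27; 23 < 27  ✔
(6) U = 4 is in {4, 9, 7}  ✔
(7) U = 4 ≠ 1, but T = 23 = 23 (second disjunct)  ✔
(8) Q = 14, and 14 ≠ 13  ✔
(9) U - R = 4 - 3 = 1  ✔
(10) U = 4, but 4 is required to differ  ✘

Constraint 10 is violated.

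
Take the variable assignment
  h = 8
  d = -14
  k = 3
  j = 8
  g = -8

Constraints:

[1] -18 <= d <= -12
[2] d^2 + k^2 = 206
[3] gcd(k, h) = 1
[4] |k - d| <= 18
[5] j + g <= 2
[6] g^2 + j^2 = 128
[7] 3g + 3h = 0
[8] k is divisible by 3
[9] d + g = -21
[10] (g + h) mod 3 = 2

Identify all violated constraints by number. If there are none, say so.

[1] d = -14 lies in [-18, -12] — satisfied.
[2] d^2 + k^2 = (-14)^2 + 3^2 = 196 + 9 = 205, not 206 — violated.
[3] gcd(3, 8) = 1 — satisfied.
[4] |3 - (-14)| = 17; 17 ≤ 18 — satisfied.
[5] j + g = 8 + (-8) = 0; 0 ≤ 2 — satisfied.
[6] g^2 + j^2 = (-8)^2 + 8^2 = 64 + 64 = 128 — satisfied.
[7] 3g + 3h = 3(-8) + 3(8) = 0 — satisfied.
[8] 3 / 3 = 1, so 3 divides 3 — satisfied.
[9] d + g = -14 + (-8) = -22, not -21 — violated.
[10] g + h = 0; 0 mod 3 = 0, not 2 — violated.

Violated: 2, 9, and 10.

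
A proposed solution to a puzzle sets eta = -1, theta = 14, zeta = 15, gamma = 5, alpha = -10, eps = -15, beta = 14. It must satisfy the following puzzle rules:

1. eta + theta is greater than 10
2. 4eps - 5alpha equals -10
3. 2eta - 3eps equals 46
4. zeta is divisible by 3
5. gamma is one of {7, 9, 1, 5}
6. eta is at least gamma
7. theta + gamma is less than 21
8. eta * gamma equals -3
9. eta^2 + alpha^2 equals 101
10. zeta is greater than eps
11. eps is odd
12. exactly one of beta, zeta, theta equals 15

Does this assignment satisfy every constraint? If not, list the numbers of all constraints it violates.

No — constraints 3, 6, and 8 are not satisfied.

1. eta + theta = -1 + 14 = 13; 13 > 10 — holds.
2. 4eps - 5alpha = 4(-15) - 5(-10) = -10 — holds.
3. 2eta - 3eps = 2(-1) - 3(-15) = 43, not 46 — does not hold.
4. 15 / 3 = 5, so 3 divides 15 — holds.
5. gamma = 5 is in {7, 9, 1, 5} — holds.
6. eta = -1, gamma = 5; -1 < 5 (want ≥) — does not hold.
7. theta + gamma = 14 + 5 = 19; 19 < 21 — holds.
8. eta * gamma = -1 * 5 = -5, not -3 — does not hold.
9. eta^2 + alpha^2 = (-1)^2 + (-10)^2 = 1 + 100 = 101 — holds.
10. zeta = 15, eps = -15; 15 > -15 — holds.
11. eps = -15 is odd — holds.
12. beta=14, zeta=15, theta=14; 1 of them equals 15 — holds.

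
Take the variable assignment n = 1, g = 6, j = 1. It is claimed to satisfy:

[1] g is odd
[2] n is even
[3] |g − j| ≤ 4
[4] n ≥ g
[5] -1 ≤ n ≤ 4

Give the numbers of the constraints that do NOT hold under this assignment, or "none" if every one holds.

Constraints 1, 2, 3, 4 are violated.

[1] g = 6 is even  no
[2] n = 1 is odd  no
[3] |6 − 1| = 5; 5 > 4, exceeds bound 4  no
[4] n = 1, g = 6; 1 < 6 (want ≥)  no
[5] n = 1 lies in [-1, 4]  yes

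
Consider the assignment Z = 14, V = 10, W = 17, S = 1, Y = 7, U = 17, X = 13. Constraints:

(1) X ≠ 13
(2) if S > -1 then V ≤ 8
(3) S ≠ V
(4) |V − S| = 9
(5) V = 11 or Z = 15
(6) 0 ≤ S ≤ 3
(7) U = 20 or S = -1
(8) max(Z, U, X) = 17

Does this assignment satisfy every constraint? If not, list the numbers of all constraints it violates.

Constraints 1, 2, 5, 7 are violated.

(1) X = 13, but 13 is required to differ — violated.
(2) S = 1 > -1, so we need V ≤ 8; but V = 10 > 8 — violated.
(3) S = 1, V = 10; distinct — OK.
(4) |10 − 1| = 9 — OK.
(5) V = 10 ≠ 11 and Z = 14 ≠ 15; both disjuncts false — violated.
(6) S = 1 lies in [0, 3] — OK.
(7) U = 17 ≠ 20 and S = 1 ≠ -1; both disjuncts false — violated.
(8) max(14, 17, 13) = 17 — OK.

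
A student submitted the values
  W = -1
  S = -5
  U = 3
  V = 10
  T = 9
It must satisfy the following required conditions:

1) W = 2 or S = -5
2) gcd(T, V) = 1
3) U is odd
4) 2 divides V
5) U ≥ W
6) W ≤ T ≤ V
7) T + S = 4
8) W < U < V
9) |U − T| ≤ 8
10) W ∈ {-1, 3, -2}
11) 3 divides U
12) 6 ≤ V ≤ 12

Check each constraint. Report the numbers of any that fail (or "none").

1) W = -1 ≠ 2, but S = -5 = -5 (second disjunct) — holds.
2) gcd(9, 10) = 1 — holds.
3) U = 3 is odd — holds.
4) 10 / 2 = 5, so 2 divides 10 — holds.
5) U = 3, W = -1; 3 ≥ -1 — holds.
6) values -1 ≤ 9 ≤ 10 — holds.
7) T + S = 9 + (-5) = 4 — holds.
8) values -1 < 3 < 10 — holds.
9) |3 − 9| = 6; 6 ≤ 8 — holds.
10) W = -1 is in {-1, 3, -2} — holds.
11) 3 / 3 = 1, so 3 divides 3 — holds.
12) V = 10 lies in [6, 12] — holds.

Yes — all constraints hold.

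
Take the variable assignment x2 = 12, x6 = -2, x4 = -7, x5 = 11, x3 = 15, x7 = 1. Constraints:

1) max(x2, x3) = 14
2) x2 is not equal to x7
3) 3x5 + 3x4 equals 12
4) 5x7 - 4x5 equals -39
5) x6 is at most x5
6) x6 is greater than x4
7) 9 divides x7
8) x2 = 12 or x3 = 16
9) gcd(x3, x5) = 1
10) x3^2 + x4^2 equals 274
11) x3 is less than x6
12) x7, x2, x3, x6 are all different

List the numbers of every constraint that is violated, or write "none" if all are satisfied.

1) max(12, 15) = 15, not 14 — violated.
2) x2 = 12, x7 = 1; distinct — satisfied.
3) 3x5 + 3x4 = 3(11) + 3(-7) = 12 — satisfied.
4) 5x7 - 4x5 = 5(1) - 4(11) = -39 — satisfied.
5) x6 = -2, x5 = 11; -2 ≤ 11 — satisfied.
6) x6 = -2, x4 = -7; -2 > -7 — satisfied.
7) 1 = 9*0 + 1, so 9 does not divide 1 — violated.
8) x2 = 12 = 12 (first disjunct) — satisfied.
9) gcd(15, 11) = 1 — satisfied.
10) x3^2 + x4^2 = 15^2 + (-7)^2 = 225 + 49 = 274 — satisfied.
11) x3 = 15, x6 = -2; 15 ≥ -2 (want <) — violated.
12) values 1, 12, 15, -2 are pairwise distinct — satisfied.

The assignment fails constraints 1, 7, and 11.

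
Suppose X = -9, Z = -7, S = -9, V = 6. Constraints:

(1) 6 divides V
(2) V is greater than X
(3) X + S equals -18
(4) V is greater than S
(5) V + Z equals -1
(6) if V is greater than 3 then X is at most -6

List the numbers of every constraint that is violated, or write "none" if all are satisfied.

(1) 6 / 6 = 1, so 6 divides 6  ✓
(2) V = 6, X = -9; 6 > -9  ✓
(3) X + S = -9 + (-9) = -18  ✓
(4) V = 6, S = -9; 6 > -9  ✓
(5) V + Z = 6 + (-7) = -1  ✓
(6) V = 6 > 3, so we need X ≤ -6; X = -9 ≤ -6  ✓

None — every constraint holds.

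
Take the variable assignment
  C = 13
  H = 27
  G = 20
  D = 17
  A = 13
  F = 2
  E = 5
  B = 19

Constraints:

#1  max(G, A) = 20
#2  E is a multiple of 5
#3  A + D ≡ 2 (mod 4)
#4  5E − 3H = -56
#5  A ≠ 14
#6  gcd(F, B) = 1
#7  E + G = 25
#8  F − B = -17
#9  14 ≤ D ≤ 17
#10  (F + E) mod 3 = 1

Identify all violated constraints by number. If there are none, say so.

The assignment satisfies every constraint.

#1 max(20, 13) = 20  ✓
#2 5 / 5 = 1, so 5 divides 5  ✓
#3 A + D = 30; 30 mod 4 = 2  ✓
#4 5E − 3H = 5(5) − 3(27) = -56  ✓
#5 A = 13, and 13 ≠ 14  ✓
#6 gcd(2, 19) = 1  ✓
#7 E + G = 5 + 20 = 25  ✓
#8 F − B = 2 − 19 = -17  ✓
#9 D = 17 lies in [14, 17]  ✓
#10 F + E = 7; 7 mod 3 = 1  ✓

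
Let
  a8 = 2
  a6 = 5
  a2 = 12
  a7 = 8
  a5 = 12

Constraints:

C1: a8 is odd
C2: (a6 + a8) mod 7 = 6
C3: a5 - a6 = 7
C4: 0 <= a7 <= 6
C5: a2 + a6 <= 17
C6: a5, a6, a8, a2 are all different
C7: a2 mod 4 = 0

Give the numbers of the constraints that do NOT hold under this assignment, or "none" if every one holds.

C1: a8 = 2 is even — violated.
C2: a6 + a8 = 7; 7 mod 7 = 0, not 6 — violated.
C3: a5 - a6 = 12 - 5 = 7 — satisfied.
C4: a7 = 8 is outside [0, 6] — violated.
C5: a2 + a6 = 12 + 5 = 17; 17 ≤ 17 — satisfied.
C6: a5 = a2 = 12, not all different — violated.
C7: 12 mod 4 = 0 — satisfied.

No — constraints 1, 2, 4, and 6 are not satisfied.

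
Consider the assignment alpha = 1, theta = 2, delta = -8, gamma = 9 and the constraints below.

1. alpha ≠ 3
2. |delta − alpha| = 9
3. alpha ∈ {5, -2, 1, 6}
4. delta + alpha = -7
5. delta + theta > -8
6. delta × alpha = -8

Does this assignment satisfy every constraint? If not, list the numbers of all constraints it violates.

The assignment satisfies every constraint.

1. alpha = 1, and 1 ≠ 3 — satisfied.
2. |-8 − 1| = 9 — satisfied.
3. alpha = 1 is in {5, -2, 1, 6} — satisfied.
4. delta + alpha = -8 + 1 = -7 — satisfied.
5. delta + theta = -8 + 2 = -6; -6 > -8 — satisfied.
6. delta × alpha = -8 × 1 = -8 — satisfied.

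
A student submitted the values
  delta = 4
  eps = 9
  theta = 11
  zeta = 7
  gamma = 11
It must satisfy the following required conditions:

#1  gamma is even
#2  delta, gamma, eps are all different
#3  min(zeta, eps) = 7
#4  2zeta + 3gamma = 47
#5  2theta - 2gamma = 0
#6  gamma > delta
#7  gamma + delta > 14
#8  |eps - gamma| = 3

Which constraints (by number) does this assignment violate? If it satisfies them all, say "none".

Constraints 1 and 8 are violated.

#1 gamma = 11 is odd  no
#2 values 4, 11, 9 are pairwise distinct  yes
#3 min(7, 9) = 7  yes
#4 2zeta + 3gamma = 2(7) + 3(11) = 47  yes
#5 2theta - 2gamma = 2(11) - 2(11) = 0  yes
#6 gamma = 11, delta = 4; 11 > 4  yes
#7 gamma + delta = 11 + 4 = 15; 15 > 14  yes
#8 |9 - 11| = 2, not 3  no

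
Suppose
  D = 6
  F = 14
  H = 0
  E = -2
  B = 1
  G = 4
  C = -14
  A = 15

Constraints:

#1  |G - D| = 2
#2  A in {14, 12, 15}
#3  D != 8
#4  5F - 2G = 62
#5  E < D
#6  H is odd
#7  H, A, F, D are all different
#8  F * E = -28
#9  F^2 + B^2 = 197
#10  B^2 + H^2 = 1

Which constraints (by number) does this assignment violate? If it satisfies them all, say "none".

No — constraint 6 is not satisfied.

#1 |4 - 6| = 2 — holds.
#2 A = 15 is in {14, 12, 15} — holds.
#3 D = 6, and 6 ≠ 8 — holds.
#4 5F - 2G = 5(14) - 2(4) = 62 — holds.
#5 E = -2, D = 6; -2 < 6 — holds.
#6 H = 0 is even — does not hold.
#7 values 0, 15, 14, 6 are pairwise distinct — holds.
#8 F * E = 14 * (-2) = -28 — holds.
#9 F^2 + B^2 = 14^2 + 1^2 = 196 + 1 = 197 — holds.
#10 B^2 + H^2 = 1^2 + 0^2 = 1 + 0 = 1 — holds.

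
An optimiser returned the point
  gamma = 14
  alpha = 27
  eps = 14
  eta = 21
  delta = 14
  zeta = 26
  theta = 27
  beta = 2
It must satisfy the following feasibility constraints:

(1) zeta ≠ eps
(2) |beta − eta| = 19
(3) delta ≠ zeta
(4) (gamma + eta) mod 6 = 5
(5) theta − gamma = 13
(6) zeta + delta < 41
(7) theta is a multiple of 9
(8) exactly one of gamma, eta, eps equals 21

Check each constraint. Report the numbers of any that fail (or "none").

The assignment satisfies every constraint.

(1) zeta = 26, eps = 14; distinct — holds.
(2) |2 − 21| = 19 — holds.
(3) delta = 14, zeta = 26; distinct — holds.
(4) gamma + eta = 35; 35 mod 6 = 5 — holds.
(5) theta − gamma = 27 − 14 = 13 — holds.
(6) zeta + delta = 26 + 14 = 40; 40 < 41 — holds.
(7) 27 / 9 = 3, so 9 divides 27 — holds.
(8) gamma=14, eta=21, eps=14; 1 of them equals 21 — holds.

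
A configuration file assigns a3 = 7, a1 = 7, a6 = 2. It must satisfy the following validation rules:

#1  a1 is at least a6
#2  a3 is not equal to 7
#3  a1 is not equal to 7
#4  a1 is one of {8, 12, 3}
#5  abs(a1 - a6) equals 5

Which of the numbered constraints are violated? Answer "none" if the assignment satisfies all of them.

No — constraints 2, 3, 4 are not satisfied.

#1 a1 = 7, a6 = 2; 7 ≥ 2  OK
#2 a3 = 7, but 7 is required to differ  FAIL
#3 a1 = 7, but 7 is required to differ  FAIL
#4 a1 = 7 is not in {8, 12, 3}  FAIL
#5 abs(7 - 2) = 5  OK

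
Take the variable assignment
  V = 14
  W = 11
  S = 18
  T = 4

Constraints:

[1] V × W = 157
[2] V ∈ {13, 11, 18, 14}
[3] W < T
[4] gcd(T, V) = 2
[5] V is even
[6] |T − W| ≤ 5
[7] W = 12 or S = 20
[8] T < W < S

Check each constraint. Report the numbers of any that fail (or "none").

[1] V × W = 14 × 11 = 154, not 157  ✗
[2] V = 14 is in {13, 11, 18, 14}  ✓
[3] W = 11, T = 4; 11 ≥ 4 (want <)  ✗
[4] gcd(4, 14) = 2  ✓
[5] V = 14 is even  ✓
[6] |4 − 11| = 7; 7 > 5, exceeds bound 5  ✗
[7] W = 11 ≠ 12 and S = 18 ≠ 20; both disjuncts false  ✗
[8] values 4 < 11 < 18  ✓

Constraints 1, 3, 6, and 7 do not hold.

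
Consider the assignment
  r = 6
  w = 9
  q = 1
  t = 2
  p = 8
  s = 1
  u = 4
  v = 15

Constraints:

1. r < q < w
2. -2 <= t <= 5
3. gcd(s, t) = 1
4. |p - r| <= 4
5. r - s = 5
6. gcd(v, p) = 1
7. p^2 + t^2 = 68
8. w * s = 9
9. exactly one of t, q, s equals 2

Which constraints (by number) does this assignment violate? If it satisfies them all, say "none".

1. values 6, 1, 9; r = 6 is not < q = 1 — does not hold.
2. t = 2 lies in [-2, 5] — holds.
3. gcd(1, 2) = 1 — holds.
4. |8 - 6| = 2; 2 ≤ 4 — holds.
5. r - s = 6 - 1 = 5 — holds.
6. gcd(15, 8) = 1 — holds.
7. p^2 + t^2 = 8^2 + 2^2 = 64 + 4 = 68 — holds.
8. w * s = 9 * 1 = 9 — holds.
9. t=2, q=1, s=1; 1 of them equals 2 — holds.

The assignment fails constraint 1.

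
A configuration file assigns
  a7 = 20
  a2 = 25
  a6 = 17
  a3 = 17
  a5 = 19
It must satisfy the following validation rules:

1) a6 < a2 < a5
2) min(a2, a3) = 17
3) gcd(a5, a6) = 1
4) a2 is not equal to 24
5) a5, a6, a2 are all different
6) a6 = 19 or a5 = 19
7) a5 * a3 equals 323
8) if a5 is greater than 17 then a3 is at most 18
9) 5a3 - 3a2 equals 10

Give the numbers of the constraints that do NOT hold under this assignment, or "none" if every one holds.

Violated: 1.

1) values 17, 25, 19; a2 = 25 is not < a5 = 19 — violated.
2) min(25, 17) = 17 — OK.
3) gcd(19, 17) = 1 — OK.
4) a2 = 25, and 25 ≠ 24 — OK.
5) values 19, 17, 25 are pairwise distinct — OK.
6) a6 = 17 ≠ 19, but a5 = 19 = 19 (second disjunct) — OK.
7) a5 * a3 = 19 * 17 = 323 — OK.
8) a5 = 19 > 17, so we need a3 ≤ 18; a3 = 17 ≤ 18 — OK.
9) 5a3 - 3a2 = 5(17) - 3(25) = 10 — OK.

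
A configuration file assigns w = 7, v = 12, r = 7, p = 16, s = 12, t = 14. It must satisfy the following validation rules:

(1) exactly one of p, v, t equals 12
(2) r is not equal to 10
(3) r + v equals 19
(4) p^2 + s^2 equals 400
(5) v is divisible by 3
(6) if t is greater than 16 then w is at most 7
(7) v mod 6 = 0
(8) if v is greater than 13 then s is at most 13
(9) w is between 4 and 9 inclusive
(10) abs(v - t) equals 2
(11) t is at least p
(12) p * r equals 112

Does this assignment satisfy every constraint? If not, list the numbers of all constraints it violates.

Violated: 11.

(1) p=16, v=12, t=14; 1 of them equals 12  ✓
(2) r = 7, and 7 ≠ 10  ✓
(3) r + v = 7 + 12 = 19  ✓
(4) p^2 + s^2 = 16^2 + 12^2 = 256 + 144 = 400  ✓
(5) 12 / 3 = 4, so 3 divides 12  ✓
(6) t = 14, not > 16; antecedent false, conditional vacuously true  ✓
(7) 12 mod 6 = 0  ✓
(8) v = 12, not > 13; antecedent false, conditional vacuously true  ✓
(9) w = 7 lies in [4, 9]  ✓
(10) abs(12 - 14) = 2  ✓
(11) t = 14, p = 16; 14 < 16 (want ≥)  ✗
(12) p * r = 16 * 7 = 112  ✓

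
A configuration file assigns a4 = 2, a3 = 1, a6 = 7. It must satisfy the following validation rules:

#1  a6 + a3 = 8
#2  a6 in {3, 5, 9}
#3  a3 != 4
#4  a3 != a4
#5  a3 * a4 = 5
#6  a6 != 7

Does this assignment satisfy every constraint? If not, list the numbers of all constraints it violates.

#1 a6 + a3 = 7 + 1 = 8 — satisfied.
#2 a6 = 7 is not in {3, 5, 9} — violated.
#3 a3 = 1, and 1 ≠ 4 — satisfied.
#4 a3 = 1, a4 = 2; distinct — satisfied.
#5 a3 * a4 = 1 * 2 = 2, not 5 — violated.
#6 a6 = 7, but 7 is required to differ — violated.

Constraints 2, 5, and 6 do not hold.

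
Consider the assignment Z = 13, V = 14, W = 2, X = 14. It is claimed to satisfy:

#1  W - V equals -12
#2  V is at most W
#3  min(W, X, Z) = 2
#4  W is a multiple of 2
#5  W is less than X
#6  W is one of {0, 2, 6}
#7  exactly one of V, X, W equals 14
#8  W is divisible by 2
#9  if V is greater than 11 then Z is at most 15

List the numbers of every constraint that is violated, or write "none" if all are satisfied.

Violated: 2 and 7.

#1 W - V = 2 - 14 = -12 — satisfied.
#2 V = 14, W = 2; 14 > 2 (want ≤) — violated.
#3 min(2, 14, 13) = 2 — satisfied.
#4 2 / 2 = 1, so 2 divides 2 — satisfied.
#5 W = 2, X = 14; 2 < 14 — satisfied.
#6 W = 2 is in {0, 2, 6} — satisfied.
#7 V=14, X=14, W=2; 2 of them equal 14, not exactly one — violated.
#8 2 / 2 = 1, so 2 divides 2 — satisfied.
#9 V = 14 > 11, so we need Z ≤ 15; Z = 13 ≤ 15 — satisfied.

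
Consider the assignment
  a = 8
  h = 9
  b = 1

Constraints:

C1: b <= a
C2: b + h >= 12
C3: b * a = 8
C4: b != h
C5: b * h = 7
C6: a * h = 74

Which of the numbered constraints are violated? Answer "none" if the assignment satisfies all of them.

C1: b = 1, a = 8; 1 ≤ 8 — OK.
C2: b + h = 1 + 9 = 10; 10 < 12, bound 12 not met — violated.
C3: b * a = 1 * 8 = 8 — OK.
C4: b = 1, h = 9; distinct — OK.
C5: b * h = 1 * 9 = 9, not 7 — violated.
C6: a * h = 8 * 9 = 72, not 74 — violated.

The assignment fails constraints 2, 5, 6.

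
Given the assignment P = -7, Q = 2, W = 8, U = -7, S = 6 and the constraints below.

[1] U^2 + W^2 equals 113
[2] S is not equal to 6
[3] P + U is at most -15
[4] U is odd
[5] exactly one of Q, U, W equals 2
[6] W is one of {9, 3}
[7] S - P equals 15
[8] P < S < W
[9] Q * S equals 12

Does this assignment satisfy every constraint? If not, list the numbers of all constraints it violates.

No — constraints 2, 3, 6, and 7 are not satisfied.

[1] U^2 + W^2 = (-7)^2 + 8^2 = 49 + 64 = 113 — holds.
[2] S = 6, but 6 is required to differ — does not hold.
[3] P + U = -7 + (-7) = -14; -14 > -15, bound -15 not met — does not hold.
[4] U = -7 is odd — holds.
[5] Q=2, U=-7, W=8; 1 of them equals 2 — holds.
[6] W = 8 is not in {9, 3} — does not hold.
[7] S - P = 6 - (-7) = 13, not 15 — does not hold.
[8] values -7 < 6 < 8 — holds.
[9] Q * S = 2 * 6 = 12 — holds.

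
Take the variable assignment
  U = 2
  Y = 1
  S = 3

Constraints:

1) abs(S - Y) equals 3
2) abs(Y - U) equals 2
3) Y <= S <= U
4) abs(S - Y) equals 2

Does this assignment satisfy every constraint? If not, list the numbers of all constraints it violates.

No — constraints 1, 2, 3 are not satisfied.

1) abs(3 - 1) = 2, not 3  no
2) abs(1 - 2) = 1, not 2  no
3) values 1, 3, 2; S = 3 is not <= U = 2  no
4) abs(3 - 1) = 2  yes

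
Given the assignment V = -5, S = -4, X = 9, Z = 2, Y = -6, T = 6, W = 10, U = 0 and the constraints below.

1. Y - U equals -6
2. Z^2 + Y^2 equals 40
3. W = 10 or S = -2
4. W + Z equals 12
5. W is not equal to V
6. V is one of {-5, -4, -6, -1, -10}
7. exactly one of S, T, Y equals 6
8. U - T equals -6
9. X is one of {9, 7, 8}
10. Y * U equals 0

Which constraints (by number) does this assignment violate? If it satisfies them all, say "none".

1. Y - U = -6 - 0 = -6  OK
2. Z^2 + Y^2 = 2^2 + (-6)^2 = 4 + 36 = 40  OK
3. W = 10 = 10 (first disjunct)  OK
4. W + Z = 10 + 2 = 12  OK
5. W = 10, V = -5; distinct  OK
6. V = -5 is in {-5, -4, -6, -1, -10}  OK
7. S=-4, T=6, Y=-6; 1 of them equals 6  OK
8. U - T = 0 - 6 = -6  OK
9. X = 9 is in {9, 7, 8}  OK
10. Y * U = -6 * 0 = 0  OK

All constraints are satisfied.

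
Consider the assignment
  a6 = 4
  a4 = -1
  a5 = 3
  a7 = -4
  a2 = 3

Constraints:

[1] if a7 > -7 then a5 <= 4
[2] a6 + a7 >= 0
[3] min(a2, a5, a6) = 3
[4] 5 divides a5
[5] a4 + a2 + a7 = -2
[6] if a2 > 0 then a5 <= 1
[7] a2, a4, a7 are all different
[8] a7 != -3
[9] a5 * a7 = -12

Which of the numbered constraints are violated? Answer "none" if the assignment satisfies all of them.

Constraints 4 and 6 do not hold.

[1] a7 = -4 > -7, so we need a5 ≤ 4; a5 = 3 ≤ 4  holds
[2] a6 + a7 = 4 + (-4) = 0; 0 ≥ 0  holds
[3] min(3, 3, 4) = 3  holds
[4] 3 = 5*0 + 3, so 5 does not divide 3  fails
[5] a4 + a2 + a7 = -1 + 3 + (-4) = -2  holds
[6] a2 = 3 > 0, so we need a5 ≤ 1; but a5 = 3 > 1  fails
[7] values 3, -1, -4 are pairwise distinct  holds
[8] a7 = -4, and -4 ≠ -3  holds
[9] a5 * a7 = 3 * (-4) = -12  holds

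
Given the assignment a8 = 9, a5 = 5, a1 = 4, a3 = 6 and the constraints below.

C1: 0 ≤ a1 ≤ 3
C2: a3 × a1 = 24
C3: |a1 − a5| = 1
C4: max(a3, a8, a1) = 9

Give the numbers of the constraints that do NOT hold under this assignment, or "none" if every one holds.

C1: a1 = 4 is outside [0, 3] — does not hold.
C2: a3 × a1 = 6 × 4 = 24 — holds.
C3: |4 − 5| = 1 — holds.
C4: max(6, 9, 4) = 9 — holds.

Constraint 1 is violated.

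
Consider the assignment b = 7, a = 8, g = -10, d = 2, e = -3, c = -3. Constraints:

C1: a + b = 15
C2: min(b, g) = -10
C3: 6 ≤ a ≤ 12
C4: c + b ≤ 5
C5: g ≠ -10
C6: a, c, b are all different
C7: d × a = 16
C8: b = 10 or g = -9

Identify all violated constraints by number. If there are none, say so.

Violated: 5, 8.

C1: a + b = 8 + 7 = 15 — holds.
C2: min(7, -10) = -10 — holds.
C3: a = 8 lies in [6, 12] — holds.
C4: c + b = -3 + 7 = 4; 4 ≤ 5 — holds.
C5: g = -10, but -10 is required to differ — fails.
C6: values 8, -3, 7 are pairwise distinct — holds.
C7: d × a = 2 × 8 = 16 — holds.
C8: b = 7 ≠ 10 and g = -10 ≠ -9; both disjuncts false — fails.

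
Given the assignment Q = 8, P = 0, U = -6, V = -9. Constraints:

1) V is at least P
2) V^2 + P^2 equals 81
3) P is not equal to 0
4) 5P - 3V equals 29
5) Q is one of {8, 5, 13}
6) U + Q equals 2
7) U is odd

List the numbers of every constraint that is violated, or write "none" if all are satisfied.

The assignment fails constraints 1, 3, 4, and 7.

1) V = -9, P = 0; -9 < 0 (want ≥)  ✘
2) V^2 + P^2 = (-9)^2 + 0^2 = 81 + 0 = 81  ✔
3) P = 0, but 0 is required to differ  ✘
4) 5P - 3V = 5(0) - 3(-9) = 27, not 29  ✘
5) Q = 8 is in {8, 5, 13}  ✔
6) U + Q = -6 + 8 = 2  ✔
7) U = -6 is even  ✘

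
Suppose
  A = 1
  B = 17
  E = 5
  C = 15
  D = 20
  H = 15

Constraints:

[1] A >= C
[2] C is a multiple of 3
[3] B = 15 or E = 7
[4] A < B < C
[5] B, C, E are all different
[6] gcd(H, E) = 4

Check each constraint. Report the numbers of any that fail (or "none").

[1] A = 1, C = 15; 1 < 15 (want ≥) — does not hold.
[2] 15 / 3 = 5, so 3 divides 15 — holds.
[3] B = 17 ≠ 15 and E = 5 ≠ 7; both disjuncts false — does not hold.
[4] values 1, 17, 15; B = 17 is not < C = 15 — does not hold.
[5] values 17, 15, 5 are pairwise distinct — holds.
[6] gcd(15, 5) = 5, not 4 — does not hold.

Violated: 1, 3, 4, and 6.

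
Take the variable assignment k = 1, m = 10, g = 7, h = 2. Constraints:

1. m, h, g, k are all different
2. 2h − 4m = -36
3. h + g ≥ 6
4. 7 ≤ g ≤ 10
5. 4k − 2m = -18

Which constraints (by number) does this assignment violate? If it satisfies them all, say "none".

Constraint 5 is violated.

1. values 10, 2, 7, 1 are pairwise distinct — holds.
2. 2h − 4m = 2(2) − 4(10) = -36 — holds.
3. h + g = 2 + 7 = 9; 9 ≥ 6 — holds.
4. g = 7 lies in [7, 10] — holds.
5. 4k − 2m = 4(1) − 2(10) = -16, not -18 — fails.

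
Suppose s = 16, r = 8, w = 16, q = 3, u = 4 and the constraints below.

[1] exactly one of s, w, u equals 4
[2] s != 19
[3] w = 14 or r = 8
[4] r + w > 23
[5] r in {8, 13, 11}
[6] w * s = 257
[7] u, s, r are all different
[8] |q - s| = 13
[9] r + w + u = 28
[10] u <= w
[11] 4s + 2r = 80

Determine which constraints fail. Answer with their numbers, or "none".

[1] s=16, w=16, u=4; 1 of them equals 4 — holds.
[2] s = 16, and 16 ≠ 19 — holds.
[3] w = 16 ≠ 14, but r = 8 = 8 (second disjunct) — holds.
[4] r + w = 8 + 16 = 24; 24 > 23 — holds.
[5] r = 8 is in {8, 13, 11} — holds.
[6] w * s = 16 * 16 = 256, not 257 — fails.
[7] values 4, 16, 8 are pairwise distinct — holds.
[8] |3 - 16| = 13 — holds.
[9] r + w + u = 8 + 16 + 4 = 28 — holds.
[10] u = 4, w = 16; 4 ≤ 16 — holds.
[11] 4s + 2r = 4(16) + 2(8) = 80 — holds.

The assignment fails constraint 6.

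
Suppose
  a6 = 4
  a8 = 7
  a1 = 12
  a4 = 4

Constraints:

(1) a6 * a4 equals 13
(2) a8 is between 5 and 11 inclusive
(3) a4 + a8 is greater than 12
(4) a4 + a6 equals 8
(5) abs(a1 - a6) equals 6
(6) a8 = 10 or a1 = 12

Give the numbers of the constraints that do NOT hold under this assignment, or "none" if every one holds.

Violated: 1, 3, and 5.

(1) a6 * a4 = 4 * 4 = 16, not 13  no
(2) a8 = 7 lies in [5, 11]  yes
(3) a4 + a8 = 4 + 7 = 11; 11 ≤ 12, bound 12 not met  no
(4) a4 + a6 = 4 + 4 = 8  yes
(5) abs(12 - 4) = 8, not 6  no
(6) a8 = 7 ≠ 10, but a1 = 12 = 12 (second disjunct)  yes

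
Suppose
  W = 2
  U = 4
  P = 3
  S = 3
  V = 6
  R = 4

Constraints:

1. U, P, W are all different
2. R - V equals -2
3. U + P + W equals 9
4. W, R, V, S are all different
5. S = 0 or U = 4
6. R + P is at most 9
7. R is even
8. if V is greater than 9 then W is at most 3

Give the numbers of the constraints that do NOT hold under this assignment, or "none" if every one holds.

The assignment satisfies every constraint.

1. values 4, 3, 2 are pairwise distinct  ✓
2. R - V = 4 - 6 = -2  ✓
3. U + P + W = 4 + 3 + 2 = 9  ✓
4. values 2, 4, 6, 3 are pairwise distinct  ✓
5. S = 3 ≠ 0, but U = 4 = 4 (second disjunct)  ✓
6. R + P = 4 + 3 = 7; 7 ≤ 9  ✓
7. R = 4 is even  ✓
8. V = 6, not > 9; antecedent false, conditional vacuously true  ✓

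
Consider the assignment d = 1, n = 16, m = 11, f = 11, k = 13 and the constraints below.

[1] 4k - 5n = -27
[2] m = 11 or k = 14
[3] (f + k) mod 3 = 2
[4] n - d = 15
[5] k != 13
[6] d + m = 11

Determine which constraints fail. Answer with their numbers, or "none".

Constraints 1, 3, 5, 6 do not hold.

[1] 4k - 5n = 4(13) - 5(16) = -28, not -27  false
[2] m = 11 = 11 (first disjunct)  true
[3] f + k = 24; 24 mod 3 = 0, not 2  false
[4] n - d = 16 - 1 = 15  true
[5] k = 13, but 13 is required to differ  false
[6] d + m = 1 + 11 = 12, not 11  false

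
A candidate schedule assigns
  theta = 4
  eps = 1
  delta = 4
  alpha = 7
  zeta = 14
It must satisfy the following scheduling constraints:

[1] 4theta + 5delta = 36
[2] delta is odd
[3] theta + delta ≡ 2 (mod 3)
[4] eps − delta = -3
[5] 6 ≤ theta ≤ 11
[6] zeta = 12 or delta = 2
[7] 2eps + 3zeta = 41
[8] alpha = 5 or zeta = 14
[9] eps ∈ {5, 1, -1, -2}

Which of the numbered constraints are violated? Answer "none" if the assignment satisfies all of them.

Violated: 2, 5, 6, and 7.

[1] 4theta + 5delta = 4(4) + 5(4) = 36 — holds.
[2] delta = 4 is even — fails.
[3] theta + delta = 8; 8 mod 3 = 2 — holds.
[4] eps − delta = 1 − 4 = -3 — holds.
[5] theta = 4 is outside [6, 11] — fails.
[6] zeta = 14 ≠ 12 and delta = 4 ≠ 2; both disjuncts false — fails.
[7] 2eps + 3zeta = 2(1) + 3(14) = 44, not 41 — fails.
[8] alpha = 7 ≠ 5, but zeta = 14 = 14 (second disjunct) — holds.
[9] eps = 1 is in {5, 1, -1, -2} — holds.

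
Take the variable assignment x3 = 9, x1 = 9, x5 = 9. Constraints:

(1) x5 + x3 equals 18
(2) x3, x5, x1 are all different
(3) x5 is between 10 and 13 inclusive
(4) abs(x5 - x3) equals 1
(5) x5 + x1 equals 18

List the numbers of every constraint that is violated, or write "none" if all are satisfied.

(1) x5 + x3 = 9 + 9 = 18 — OK.
(2) x3 = x5 = 9, not all different — violated.
(3) x5 = 9 is outside [10, 13] — violated.
(4) abs(9 - 9) = 0, not 1 — violated.
(5) x5 + x1 = 9 + 9 = 18 — OK.

The assignment fails constraints 2, 3, 4.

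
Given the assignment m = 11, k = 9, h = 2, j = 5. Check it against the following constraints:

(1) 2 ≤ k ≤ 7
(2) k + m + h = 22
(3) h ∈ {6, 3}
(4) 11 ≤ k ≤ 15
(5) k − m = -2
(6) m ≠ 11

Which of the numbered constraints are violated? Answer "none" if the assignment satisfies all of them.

The assignment fails constraints 1, 3, 4, 6.

(1) k = 9 is outside [2, 7]  no
(2) k + m + h = 9 + 11 + 2 = 22  yes
(3) h = 2 is not in {6, 3}  no
(4) k = 9 is outside [11, 15]  no
(5) k − m = 9 − 11 = -2  yes
(6) m = 11, but 11 is required to differ  no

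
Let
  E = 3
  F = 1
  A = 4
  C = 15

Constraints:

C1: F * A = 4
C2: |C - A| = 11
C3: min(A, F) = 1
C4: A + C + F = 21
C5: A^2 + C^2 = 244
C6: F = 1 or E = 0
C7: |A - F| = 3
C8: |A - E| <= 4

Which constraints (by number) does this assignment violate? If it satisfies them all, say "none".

No — constraints 4, 5 are not satisfied.

C1: F * A = 1 * 4 = 4 — holds.
C2: |15 - 4| = 11 — holds.
C3: min(4, 1) = 1 — holds.
C4: A + C + F = 4 + 15 + 1 = 20, not 21 — does not hold.
C5: A^2 + C^2 = 4^2 + 15^2 = 16 + 225 = 241, not 244 — does not hold.
C6: F = 1 = 1 (first disjunct) — holds.
C7: |4 - 1| = 3 — holds.
C8: |4 - 3| = 1; 1 ≤ 4 — holds.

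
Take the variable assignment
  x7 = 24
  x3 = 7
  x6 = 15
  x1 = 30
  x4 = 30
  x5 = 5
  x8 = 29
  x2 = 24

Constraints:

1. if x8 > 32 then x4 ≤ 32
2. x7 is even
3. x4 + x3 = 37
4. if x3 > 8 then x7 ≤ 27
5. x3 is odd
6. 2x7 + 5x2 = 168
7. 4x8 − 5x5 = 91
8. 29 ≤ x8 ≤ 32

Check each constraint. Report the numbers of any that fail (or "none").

Yes — all constraints hold.

1. x8 = 29, not > 32; antecedent false, conditional vacuously true  OK
2. x7 = 24 is even  OK
3. x4 + x3 = 30 + 7 = 37  OK
4. x3 = 7, not > 8; antecedent false, conditional vacuously true  OK
5. x3 = 7 is odd  OK
6. 2x7 + 5x2 = 2(24) + 5(24) = 168  OK
7. 4x8 − 5x5 = 4(29) − 5(5) = 91  OK
8. x8 = 29 lies in [29, 32]  OK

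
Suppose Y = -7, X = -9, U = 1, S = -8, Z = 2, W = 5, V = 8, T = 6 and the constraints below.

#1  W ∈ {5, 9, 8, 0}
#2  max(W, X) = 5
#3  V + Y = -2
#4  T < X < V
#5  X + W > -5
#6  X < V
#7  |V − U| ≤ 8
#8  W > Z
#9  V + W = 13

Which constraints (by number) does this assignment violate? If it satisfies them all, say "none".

#1 W = 5 is in {5, 9, 8, 0}  ✓
#2 max(5, -9) = 5  ✓
#3 V + Y = 8 + (-7) = 1, not -2  ✗
#4 values 6, -9, 8; T = 6 is not < X = -9  ✗
#5 X + W = -9 + 5 = -4; -4 > -5  ✓
#6 X = -9, V = 8; -9 < 8  ✓
#7 |8 − 1| = 7; 7 ≤ 8  ✓
#8 W = 5, Z = 2; 5 > 2  ✓
#9 V + W = 8 + 5 = 13  ✓

Violated: 3, 4.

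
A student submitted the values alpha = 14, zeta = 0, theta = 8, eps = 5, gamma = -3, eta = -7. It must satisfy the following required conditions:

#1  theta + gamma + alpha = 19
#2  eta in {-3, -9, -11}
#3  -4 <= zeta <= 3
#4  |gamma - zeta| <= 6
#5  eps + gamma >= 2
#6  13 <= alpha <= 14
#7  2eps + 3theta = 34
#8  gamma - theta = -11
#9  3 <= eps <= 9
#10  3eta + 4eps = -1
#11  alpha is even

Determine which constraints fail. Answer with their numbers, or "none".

No — constraint 2 is not satisfied.

#1 theta + gamma + alpha = 8 + (-3) + 14 = 19  holds
#2 eta = -7 is not in {-3, -9, -11}  fails
#3 zeta = 0 lies in [-4, 3]  holds
#4 |-3 - 0| = 3; 3 ≤ 6  holds
#5 eps + gamma = 5 + (-3) = 2; 2 ≥ 2  holds
#6 alpha = 14 lies in [13, 14]  holds
#7 2eps + 3theta = 2(5) + 3(8) = 34  holds
#8 gamma - theta = -3 - 8 = -11  holds
#9 eps = 5 lies in [3, 9]  holds
#10 3eta + 4eps = 3(-7) + 4(5) = -1  holds
#11 alpha = 14 is even  holds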